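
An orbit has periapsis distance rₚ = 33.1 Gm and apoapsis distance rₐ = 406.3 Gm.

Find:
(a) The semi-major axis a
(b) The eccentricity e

Convert to SI: rₚ = 33.1 Gm = 3.31e+10 m; rₐ = 406.3 Gm = 4.063e+11 m.
(a) a = (rₚ + rₐ) / 2 = (3.31e+10 + 4.063e+11) / 2 ≈ 2.197e+11 m = 219.7 Gm.
(b) e = (rₐ − rₚ) / (rₐ + rₚ) = (4.063e+11 − 3.31e+10) / (4.063e+11 + 3.31e+10) ≈ 0.8493.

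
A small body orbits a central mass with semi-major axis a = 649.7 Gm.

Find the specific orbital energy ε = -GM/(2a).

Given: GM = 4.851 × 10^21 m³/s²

Convert to SI: a = 649.7 Gm = 6.497e+11 m.
ε = −GM / (2a).
ε = −4.851e+21 / (2 · 6.497e+11) J/kg ≈ -3.733e+09 J/kg = -3.733 GJ/kg.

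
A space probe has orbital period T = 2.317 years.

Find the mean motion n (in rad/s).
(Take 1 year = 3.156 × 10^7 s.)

Convert to SI: T = 2.317 years = 7.31245e+07 s.
n = 2π / T.
n = 2π / 7.31245e+07 s ≈ 8.592e-08 rad/s.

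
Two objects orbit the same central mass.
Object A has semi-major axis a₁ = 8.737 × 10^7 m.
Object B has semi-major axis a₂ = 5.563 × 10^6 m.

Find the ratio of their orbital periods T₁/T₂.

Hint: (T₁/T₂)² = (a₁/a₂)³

From Kepler's third law, (T₁/T₂)² = (a₁/a₂)³, so T₁/T₂ = (a₁/a₂)^(3/2).
a₁/a₂ = 8.737e+07 / 5.563e+06 = 15.7056.
T₁/T₂ = (15.7056)^(3/2) ≈ 62.24.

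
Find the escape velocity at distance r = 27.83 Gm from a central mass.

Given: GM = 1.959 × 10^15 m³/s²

Convert to SI: r = 27.83 Gm = 2.783e+10 m.
Escape velocity comes from setting total energy to zero: ½v² − GM/r = 0 ⇒ v_esc = √(2GM / r).
v_esc = √(2 · 1.959e+15 / 2.783e+10) m/s ≈ 375.2 m/s = 375.2 m/s.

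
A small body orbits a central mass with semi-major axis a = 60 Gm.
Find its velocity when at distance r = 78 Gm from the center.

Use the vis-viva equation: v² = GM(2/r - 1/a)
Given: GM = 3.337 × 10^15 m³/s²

Convert to SI: a = 60 Gm = 6e+10 m; r = 78 Gm = 7.8e+10 m.
Vis-viva: v = √(GM · (2/r − 1/a)).
2/r − 1/a = 2/7.8e+10 − 1/6e+10 = 8.97436e-12 m⁻¹.
v = √(3.337e+15 · 8.97436e-12) m/s ≈ 173.1 m/s = 173.1 m/s.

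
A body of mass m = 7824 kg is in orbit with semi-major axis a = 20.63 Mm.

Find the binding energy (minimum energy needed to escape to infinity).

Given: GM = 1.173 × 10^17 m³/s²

Convert to SI: a = 20.63 Mm = 2.063e+07 m.
Total orbital energy is E = −GMm/(2a); binding energy is E_bind = −E = GMm/(2a).
E_bind = 1.173e+17 · 7824 / (2 · 2.063e+07) J ≈ 2.224e+13 J = 22.24 TJ.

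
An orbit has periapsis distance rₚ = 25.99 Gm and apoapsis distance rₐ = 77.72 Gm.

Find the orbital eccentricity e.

Convert to SI: rₚ = 25.99 Gm = 2.599e+10 m; rₐ = 77.72 Gm = 7.772e+10 m.
e = (rₐ − rₚ) / (rₐ + rₚ).
e = (7.772e+10 − 2.599e+10) / (7.772e+10 + 2.599e+10) = 5.173e+10 / 1.0371e+11 ≈ 0.4988.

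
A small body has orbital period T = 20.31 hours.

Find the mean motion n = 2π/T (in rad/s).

Convert to SI: T = 20.31 hours = 73116 s.
n = 2π / T.
n = 2π / 73116 s ≈ 8.593e-05 rad/s.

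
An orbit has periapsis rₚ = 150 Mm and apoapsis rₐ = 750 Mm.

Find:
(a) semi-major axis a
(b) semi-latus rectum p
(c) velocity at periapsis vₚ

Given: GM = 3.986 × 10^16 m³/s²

Convert to SI: rₚ = 150 Mm = 1.5e+08 m; rₐ = 750 Mm = 7.5e+08 m.
(a) a = (rₚ + rₐ)/2 = (1.5e+08 + 7.5e+08)/2 ≈ 4.5e+08 m
(b) From a = (rₚ + rₐ)/2 = 4.5e+08 m and e = (rₐ − rₚ)/(rₐ + rₚ) = 0.666667, p = a(1 − e²) = 4.5e+08 · (1 − (0.666667)²) ≈ 2.5e+08 m
(c) With a = (rₚ + rₐ)/2 = 4.5e+08 m, vₚ = √(GM (2/rₚ − 1/a)) = √(3.986e+16 · (2/1.5e+08 − 1/4.5e+08)) m/s ≈ 2.104e+04 m/s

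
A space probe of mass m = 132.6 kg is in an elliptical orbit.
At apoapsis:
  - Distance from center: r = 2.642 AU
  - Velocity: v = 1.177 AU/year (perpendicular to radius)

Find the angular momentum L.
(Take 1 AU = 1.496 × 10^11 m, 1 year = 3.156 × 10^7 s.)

Convert to SI: r = 2.642 AU = 3.95243e+11 m; v = 1.177 AU/year = 5579.19 m/s.
Since v is perpendicular to r, L = m · v · r.
L = 132.6 · 5579.19 · 3.95243e+11 kg·m²/s ≈ 2.924e+17 kg·m²/s.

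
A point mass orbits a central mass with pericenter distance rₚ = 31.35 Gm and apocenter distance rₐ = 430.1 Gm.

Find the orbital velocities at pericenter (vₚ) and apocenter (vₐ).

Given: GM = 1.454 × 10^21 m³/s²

Convert to SI: rₚ = 31.35 Gm = 3.135e+10 m; rₐ = 430.1 Gm = 4.301e+11 m.
Use the vis-viva equation v² = GM(2/r − 1/a) with a = (rₚ + rₐ)/2 = (3.135e+10 + 4.301e+11)/2 = 2.30725e+11 m.
vₚ = √(GM · (2/rₚ − 1/a)) = √(1.454e+21 · (2/3.135e+10 − 1/2.30725e+11)) m/s ≈ 2.94e+05 m/s = 294 km/s.
vₐ = √(GM · (2/rₐ − 1/a)) = √(1.454e+21 · (2/4.301e+11 − 1/2.30725e+11)) m/s ≈ 2.143e+04 m/s = 21.43 km/s.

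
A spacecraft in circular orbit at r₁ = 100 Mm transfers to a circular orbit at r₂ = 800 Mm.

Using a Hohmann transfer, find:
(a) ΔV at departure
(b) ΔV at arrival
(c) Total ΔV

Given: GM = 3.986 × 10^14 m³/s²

Convert to SI: r₁ = 100 Mm = 1e+08 m; r₂ = 800 Mm = 8e+08 m.
Transfer semi-major axis: a_t = (r₁ + r₂)/2 = (1e+08 + 8e+08)/2 = 4.5e+08 m.
Circular speeds: v₁ = √(GM/r₁) = 1996.5 m/s, v₂ = √(GM/r₂) = 705.868 m/s.
Transfer speeds (vis-viva v² = GM(2/r − 1/a_t)): v₁ᵗ = 2662 m/s, v₂ᵗ = 332.749 m/s.
(a) ΔV₁ = |v₁ᵗ − v₁| ≈ 665.5 m/s = 665.5 m/s.
(b) ΔV₂ = |v₂ − v₂ᵗ| ≈ 373.1 m/s = 373.1 m/s.
(c) ΔV_total = ΔV₁ + ΔV₂ ≈ 1039 m/s = 1.039 km/s.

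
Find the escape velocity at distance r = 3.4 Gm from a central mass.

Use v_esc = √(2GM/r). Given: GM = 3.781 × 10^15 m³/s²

Convert to SI: r = 3.4 Gm = 3.4e+09 m.
Escape velocity comes from setting total energy to zero: ½v² − GM/r = 0 ⇒ v_esc = √(2GM / r).
v_esc = √(2 · 3.781e+15 / 3.4e+09) m/s ≈ 1491 m/s = 1.491 km/s.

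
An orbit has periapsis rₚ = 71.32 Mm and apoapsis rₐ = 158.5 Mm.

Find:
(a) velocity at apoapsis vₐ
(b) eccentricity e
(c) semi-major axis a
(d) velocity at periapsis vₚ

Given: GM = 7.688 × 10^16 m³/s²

Convert to SI: rₚ = 71.32 Mm = 7.132e+07 m; rₐ = 158.5 Mm = 1.585e+08 m.
(a) With a = (rₚ + rₐ)/2 = 1.1491e+08 m, vₐ = √(GM (2/rₐ − 1/a)) = √(7.688e+16 · (2/1.585e+08 − 1/1.1491e+08)) m/s ≈ 1.735e+04 m/s
(b) e = (rₐ − rₚ)/(rₐ + rₚ) = (1.585e+08 − 7.132e+07)/(1.585e+08 + 7.132e+07) ≈ 0.3793
(c) a = (rₚ + rₐ)/2 = (7.132e+07 + 1.585e+08)/2 ≈ 1.149e+08 m
(d) With a = (rₚ + rₐ)/2 = 1.1491e+08 m, vₚ = √(GM (2/rₚ − 1/a)) = √(7.688e+16 · (2/7.132e+07 − 1/1.1491e+08)) m/s ≈ 3.856e+04 m/s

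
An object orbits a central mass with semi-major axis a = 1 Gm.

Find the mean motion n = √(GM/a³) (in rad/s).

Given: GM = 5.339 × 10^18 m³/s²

Convert to SI: a = 1 Gm = 1e+09 m.
n = √(GM / a³).
n = √(5.339e+18 / (1e+09)³) rad/s ≈ 7.307e-05 rad/s.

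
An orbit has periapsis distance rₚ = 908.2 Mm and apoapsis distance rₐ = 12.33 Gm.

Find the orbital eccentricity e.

Convert to SI: rₚ = 908.2 Mm = 9.082e+08 m; rₐ = 12.33 Gm = 1.233e+10 m.
e = (rₐ − rₚ) / (rₐ + rₚ).
e = (1.233e+10 − 9.082e+08) / (1.233e+10 + 9.082e+08) = 1.14218e+10 / 1.32382e+10 ≈ 0.8628.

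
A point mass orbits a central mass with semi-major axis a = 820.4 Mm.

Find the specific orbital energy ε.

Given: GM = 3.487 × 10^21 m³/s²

Convert to SI: a = 820.4 Mm = 8.204e+08 m.
ε = −GM / (2a).
ε = −3.487e+21 / (2 · 8.204e+08) J/kg ≈ -2.125e+12 J/kg = -2125 GJ/kg.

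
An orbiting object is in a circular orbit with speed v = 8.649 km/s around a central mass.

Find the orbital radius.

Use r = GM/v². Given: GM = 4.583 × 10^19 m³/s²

Convert to SI: v = 8.649 km/s = 8649 m/s.
For a circular orbit, v² = GM / r, so r = GM / v².
r = 4.583e+19 / (8649)² m ≈ 6.127e+11 m = 612.7 Gm.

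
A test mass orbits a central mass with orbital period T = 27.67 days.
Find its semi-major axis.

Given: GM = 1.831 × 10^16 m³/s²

Convert to SI: T = 27.67 days = 2.39069e+06 s.
Invert Kepler's third law: a = (GM · T² / (4π²))^(1/3).
Substituting T = 2.39069e+06 s and GM = 1.831e+16 m³/s²:
a = (1.831e+16 · (2.39069e+06)² / (4π²))^(1/3) m
a ≈ 1.384e+09 m = 1.384 Gm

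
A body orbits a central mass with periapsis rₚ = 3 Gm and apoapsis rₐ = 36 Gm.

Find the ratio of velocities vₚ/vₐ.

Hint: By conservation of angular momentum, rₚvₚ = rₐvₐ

Convert to SI: rₚ = 3 Gm = 3e+09 m; rₐ = 36 Gm = 3.6e+10 m.
Conservation of angular momentum gives rₚvₚ = rₐvₐ, so vₚ/vₐ = rₐ/rₚ.
vₚ/vₐ = 3.6e+10 / 3e+09 ≈ 12.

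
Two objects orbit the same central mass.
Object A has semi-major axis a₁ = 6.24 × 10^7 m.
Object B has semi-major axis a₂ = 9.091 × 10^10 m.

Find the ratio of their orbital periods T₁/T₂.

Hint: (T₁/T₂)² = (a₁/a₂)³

From Kepler's third law, (T₁/T₂)² = (a₁/a₂)³, so T₁/T₂ = (a₁/a₂)^(3/2).
a₁/a₂ = 6.24e+07 / 9.091e+10 = 0.000686393.
T₁/T₂ = (0.000686393)^(3/2) ≈ 1.798e-05.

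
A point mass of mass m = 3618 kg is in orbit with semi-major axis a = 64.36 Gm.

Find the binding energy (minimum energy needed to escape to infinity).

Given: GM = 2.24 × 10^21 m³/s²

Convert to SI: a = 64.36 Gm = 6.436e+10 m.
Total orbital energy is E = −GMm/(2a); binding energy is E_bind = −E = GMm/(2a).
E_bind = 2.24e+21 · 3618 / (2 · 6.436e+10) J ≈ 6.296e+13 J = 62.96 TJ.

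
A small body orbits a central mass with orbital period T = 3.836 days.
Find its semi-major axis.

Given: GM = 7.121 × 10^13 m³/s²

Convert to SI: T = 3.836 days = 331430 s.
Invert Kepler's third law: a = (GM · T² / (4π²))^(1/3).
Substituting T = 331430 s and GM = 7.121e+13 m³/s²:
a = (7.121e+13 · (331430)² / (4π²))^(1/3) m
a ≈ 5.83e+07 m = 58.3 Mm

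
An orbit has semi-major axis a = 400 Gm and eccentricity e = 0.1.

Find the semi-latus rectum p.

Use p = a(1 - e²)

Convert to SI: a = 400 Gm = 4e+11 m.
p = a (1 − e²).
p = 4e+11 · (1 − (0.1)²) = 4e+11 · 0.99 ≈ 3.96e+11 m = 396 Gm.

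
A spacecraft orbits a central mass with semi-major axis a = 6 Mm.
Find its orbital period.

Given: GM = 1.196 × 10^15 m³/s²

Convert to SI: a = 6 Mm = 6e+06 m.
Kepler's third law: T = 2π √(a³ / GM).
Substituting a = 6e+06 m and GM = 1.196e+15 m³/s²:
T = 2π √((6e+06)³ / 1.196e+15) s
T ≈ 2670 s = 44.5 minutes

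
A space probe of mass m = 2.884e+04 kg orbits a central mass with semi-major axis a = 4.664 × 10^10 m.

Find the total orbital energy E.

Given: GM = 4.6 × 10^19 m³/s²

E = −GMm / (2a).
E = −4.6e+19 · 2.884e+04 / (2 · 4.664e+10) J ≈ -1.422e+13 J = -14.22 TJ.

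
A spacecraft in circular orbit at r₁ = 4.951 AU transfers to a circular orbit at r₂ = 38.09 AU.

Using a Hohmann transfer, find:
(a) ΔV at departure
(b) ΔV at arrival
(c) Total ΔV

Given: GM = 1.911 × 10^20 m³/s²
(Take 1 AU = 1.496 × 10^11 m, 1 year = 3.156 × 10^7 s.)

Convert to SI: r₁ = 4.951 AU = 7.4067e+11 m; r₂ = 38.09 AU = 5.69826e+12 m.
Transfer semi-major axis: a_t = (r₁ + r₂)/2 = (7.4067e+11 + 5.69826e+12)/2 = 3.21947e+12 m.
Circular speeds: v₁ = √(GM/r₁) = 16062.7 m/s, v₂ = √(GM/r₂) = 5791.07 m/s.
Transfer speeds (vis-viva v² = GM(2/r − 1/a_t)): v₁ᵗ = 21369.6 m/s, v₂ᵗ = 2777.66 m/s.
(a) ΔV₁ = |v₁ᵗ − v₁| ≈ 5307 m/s = 1.12 AU/year.
(b) ΔV₂ = |v₂ − v₂ᵗ| ≈ 3013 m/s = 0.6357 AU/year.
(c) ΔV_total = ΔV₁ + ΔV₂ ≈ 8320 m/s = 1.755 AU/year.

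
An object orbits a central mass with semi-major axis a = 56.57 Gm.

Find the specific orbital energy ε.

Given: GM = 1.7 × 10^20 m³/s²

Convert to SI: a = 56.57 Gm = 5.657e+10 m.
ε = −GM / (2a).
ε = −1.7e+20 / (2 · 5.657e+10) J/kg ≈ -1.503e+09 J/kg = -1.503 GJ/kg.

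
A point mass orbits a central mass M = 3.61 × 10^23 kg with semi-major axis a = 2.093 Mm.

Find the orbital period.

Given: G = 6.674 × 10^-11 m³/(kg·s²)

Convert to SI: a = 2.093 Mm = 2.093e+06 m.
GM = G · M = 6.674e-11 · 3.61e+23 = 2.40931e+13 m³/s².
Kepler's third law: T = 2π √(a³ / GM).
Substituting a = 2.093e+06 m and GM = 2.40931e+13 m³/s²:
T = 2π √((2.093e+06)³ / 2.40931e+13) s
T ≈ 3876 s = 1.077 hours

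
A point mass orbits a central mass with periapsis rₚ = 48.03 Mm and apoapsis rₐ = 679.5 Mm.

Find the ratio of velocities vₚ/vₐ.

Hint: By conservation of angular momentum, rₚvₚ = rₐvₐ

Convert to SI: rₚ = 48.03 Mm = 4.803e+07 m; rₐ = 679.5 Mm = 6.795e+08 m.
Conservation of angular momentum gives rₚvₚ = rₐvₐ, so vₚ/vₐ = rₐ/rₚ.
vₚ/vₐ = 6.795e+08 / 4.803e+07 ≈ 14.15.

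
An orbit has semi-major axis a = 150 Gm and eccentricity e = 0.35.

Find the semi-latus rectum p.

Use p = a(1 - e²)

Convert to SI: a = 150 Gm = 1.5e+11 m.
p = a (1 − e²).
p = 1.5e+11 · (1 − (0.35)²) = 1.5e+11 · 0.8775 ≈ 1.316e+11 m = 131.6 Gm.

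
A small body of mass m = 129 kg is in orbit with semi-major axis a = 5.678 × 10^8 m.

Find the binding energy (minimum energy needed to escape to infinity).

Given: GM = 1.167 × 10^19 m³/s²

Total orbital energy is E = −GMm/(2a); binding energy is E_bind = −E = GMm/(2a).
E_bind = 1.167e+19 · 129 / (2 · 5.678e+08) J ≈ 1.326e+12 J = 1.326 TJ.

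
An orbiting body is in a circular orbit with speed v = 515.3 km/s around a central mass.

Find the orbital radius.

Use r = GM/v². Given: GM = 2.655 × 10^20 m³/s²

Convert to SI: v = 515.3 km/s = 515300 m/s.
For a circular orbit, v² = GM / r, so r = GM / v².
r = 2.655e+20 / (515300)² m ≈ 9.999e+08 m = 999.9 Mm.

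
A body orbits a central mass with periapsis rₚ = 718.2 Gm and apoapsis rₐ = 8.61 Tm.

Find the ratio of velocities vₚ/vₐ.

Convert to SI: rₚ = 718.2 Gm = 7.182e+11 m; rₐ = 8.61 Tm = 8.61e+12 m.
Conservation of angular momentum gives rₚvₚ = rₐvₐ, so vₚ/vₐ = rₐ/rₚ.
vₚ/vₐ = 8.61e+12 / 7.182e+11 ≈ 11.99.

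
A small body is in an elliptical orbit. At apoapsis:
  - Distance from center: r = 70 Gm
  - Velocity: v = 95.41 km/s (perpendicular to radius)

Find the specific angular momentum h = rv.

Convert to SI: r = 70 Gm = 7e+10 m; v = 95.41 km/s = 95410 m/s.
With v perpendicular to r, h = r · v.
h = 7e+10 · 95410 m²/s ≈ 6.679e+15 m²/s.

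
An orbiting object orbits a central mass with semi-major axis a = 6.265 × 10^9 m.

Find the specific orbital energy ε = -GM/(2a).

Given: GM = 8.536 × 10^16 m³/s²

ε = −GM / (2a).
ε = −8.536e+16 / (2 · 6.265e+09) J/kg ≈ -6.812e+06 J/kg = -6.812 MJ/kg.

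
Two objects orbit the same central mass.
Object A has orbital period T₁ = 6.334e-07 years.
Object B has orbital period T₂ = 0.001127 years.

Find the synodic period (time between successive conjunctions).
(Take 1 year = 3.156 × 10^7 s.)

Convert to SI: T₁ = 6.334e-07 years = 19.9901 s; T₂ = 0.001127 years = 35568.1 s.
T_syn = |T₁ · T₂ / (T₁ − T₂)|.
T_syn = |19.9901 · 35568.1 / (19.9901 − 35568.1)| s ≈ 20 s = 6.338e-07 years.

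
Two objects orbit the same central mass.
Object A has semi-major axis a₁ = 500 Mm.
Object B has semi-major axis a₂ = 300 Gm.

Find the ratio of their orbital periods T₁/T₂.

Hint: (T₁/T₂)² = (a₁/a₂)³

Convert to SI: a₁ = 500 Mm = 5e+08 m; a₂ = 300 Gm = 3e+11 m.
From Kepler's third law, (T₁/T₂)² = (a₁/a₂)³, so T₁/T₂ = (a₁/a₂)^(3/2).
a₁/a₂ = 5e+08 / 3e+11 = 0.00166667.
T₁/T₂ = (0.00166667)^(3/2) ≈ 6.804e-05.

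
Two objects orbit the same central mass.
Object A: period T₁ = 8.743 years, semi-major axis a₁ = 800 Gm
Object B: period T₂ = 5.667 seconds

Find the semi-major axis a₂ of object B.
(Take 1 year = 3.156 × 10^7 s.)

Convert to SI: T₁ = 8.743 years = 2.75929e+08 s; a₁ = 800 Gm = 8e+11 m.
Kepler's third law: (T₁/T₂)² = (a₁/a₂)³ ⇒ a₂ = a₁ · (T₂/T₁)^(2/3).
T₂/T₁ = 5.667 / 2.75929e+08 = 2.05379e-08.
a₂ = 8e+11 · (2.05379e-08)^(2/3) m ≈ 6e+06 m = 6 Mm.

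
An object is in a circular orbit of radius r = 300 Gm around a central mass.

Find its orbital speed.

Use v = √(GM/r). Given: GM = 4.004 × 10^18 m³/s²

Convert to SI: r = 300 Gm = 3e+11 m.
For a circular orbit, gravity supplies the centripetal force, so v = √(GM / r).
v = √(4.004e+18 / 3e+11) m/s ≈ 3653 m/s = 3.653 km/s.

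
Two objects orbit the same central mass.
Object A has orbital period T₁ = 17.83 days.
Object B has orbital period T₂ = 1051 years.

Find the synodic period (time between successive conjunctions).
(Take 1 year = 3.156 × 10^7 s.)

Convert to SI: T₁ = 17.83 days = 1.54051e+06 s; T₂ = 1051 years = 3.31696e+10 s.
T_syn = |T₁ · T₂ / (T₁ − T₂)|.
T_syn = |1.54051e+06 · 3.31696e+10 / (1.54051e+06 − 3.31696e+10)| s ≈ 1.541e+06 s = 17.83 days.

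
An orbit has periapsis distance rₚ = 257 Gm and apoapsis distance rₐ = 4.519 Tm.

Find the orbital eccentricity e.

Convert to SI: rₚ = 257 Gm = 2.57e+11 m; rₐ = 4.519 Tm = 4.519e+12 m.
e = (rₐ − rₚ) / (rₐ + rₚ).
e = (4.519e+12 − 2.57e+11) / (4.519e+12 + 2.57e+11) = 4.262e+12 / 4.776e+12 ≈ 0.8924.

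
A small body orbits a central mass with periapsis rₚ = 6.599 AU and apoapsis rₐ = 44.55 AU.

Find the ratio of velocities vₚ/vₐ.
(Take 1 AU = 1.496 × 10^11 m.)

Convert to SI: rₚ = 6.599 AU = 9.8721e+11 m; rₐ = 44.55 AU = 6.66468e+12 m.
Conservation of angular momentum gives rₚvₚ = rₐvₐ, so vₚ/vₐ = rₐ/rₚ.
vₚ/vₐ = 6.66468e+12 / 9.8721e+11 ≈ 6.751.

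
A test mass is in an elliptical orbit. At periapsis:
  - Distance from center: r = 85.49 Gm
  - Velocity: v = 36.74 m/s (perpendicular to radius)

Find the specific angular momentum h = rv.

Convert to SI: r = 85.49 Gm = 8.549e+10 m.
With v perpendicular to r, h = r · v.
h = 8.549e+10 · 36.74 m²/s ≈ 3.141e+12 m²/s.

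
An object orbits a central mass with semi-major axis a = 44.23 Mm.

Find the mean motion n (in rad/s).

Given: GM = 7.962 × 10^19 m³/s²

Convert to SI: a = 44.23 Mm = 4.423e+07 m.
n = √(GM / a³).
n = √(7.962e+19 / (4.423e+07)³) rad/s ≈ 0.03033 rad/s.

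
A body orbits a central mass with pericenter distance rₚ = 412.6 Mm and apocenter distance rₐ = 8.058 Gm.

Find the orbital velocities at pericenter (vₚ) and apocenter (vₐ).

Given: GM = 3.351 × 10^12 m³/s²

Convert to SI: rₚ = 412.6 Mm = 4.126e+08 m; rₐ = 8.058 Gm = 8.058e+09 m.
Use the vis-viva equation v² = GM(2/r − 1/a) with a = (rₚ + rₐ)/2 = (4.126e+08 + 8.058e+09)/2 = 4.2353e+09 m.
vₚ = √(GM · (2/rₚ − 1/a)) = √(3.351e+12 · (2/4.126e+08 − 1/4.2353e+09)) m/s ≈ 124.3 m/s = 124.3 m/s.
vₐ = √(GM · (2/rₐ − 1/a)) = √(3.351e+12 · (2/8.058e+09 − 1/4.2353e+09)) m/s ≈ 6.365 m/s = 6.365 m/s.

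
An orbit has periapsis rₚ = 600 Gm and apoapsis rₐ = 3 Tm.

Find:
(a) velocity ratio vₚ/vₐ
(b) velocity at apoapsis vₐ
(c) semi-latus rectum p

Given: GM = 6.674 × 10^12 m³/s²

Convert to SI: rₚ = 600 Gm = 6e+11 m; rₐ = 3 Tm = 3e+12 m.
(a) Conservation of angular momentum (rₚvₚ = rₐvₐ) gives vₚ/vₐ = rₐ/rₚ = 3e+12/6e+11 ≈ 5
(b) With a = (rₚ + rₐ)/2 = 1.8e+12 m, vₐ = √(GM (2/rₐ − 1/a)) = √(6.674e+12 · (2/3e+12 − 1/1.8e+12)) m/s ≈ 0.8611 m/s
(c) From a = (rₚ + rₐ)/2 = 1.8e+12 m and e = (rₐ − rₚ)/(rₐ + rₚ) = 0.666667, p = a(1 − e²) = 1.8e+12 · (1 − (0.666667)²) ≈ 1e+12 m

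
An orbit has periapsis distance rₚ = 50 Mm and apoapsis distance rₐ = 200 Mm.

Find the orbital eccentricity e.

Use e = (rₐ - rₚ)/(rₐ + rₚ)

Convert to SI: rₚ = 50 Mm = 5e+07 m; rₐ = 200 Mm = 2e+08 m.
e = (rₐ − rₚ) / (rₐ + rₚ).
e = (2e+08 − 5e+07) / (2e+08 + 5e+07) = 1.5e+08 / 2.5e+08 ≈ 0.6.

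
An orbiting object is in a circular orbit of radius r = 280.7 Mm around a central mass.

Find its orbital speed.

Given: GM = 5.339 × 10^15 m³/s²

Convert to SI: r = 280.7 Mm = 2.807e+08 m.
For a circular orbit, gravity supplies the centripetal force, so v = √(GM / r).
v = √(5.339e+15 / 2.807e+08) m/s ≈ 4361 m/s = 4.361 km/s.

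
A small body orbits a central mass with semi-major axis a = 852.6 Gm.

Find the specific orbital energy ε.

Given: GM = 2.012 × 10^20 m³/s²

Convert to SI: a = 852.6 Gm = 8.526e+11 m.
ε = −GM / (2a).
ε = −2.012e+20 / (2 · 8.526e+11) J/kg ≈ -1.18e+08 J/kg = -118 MJ/kg.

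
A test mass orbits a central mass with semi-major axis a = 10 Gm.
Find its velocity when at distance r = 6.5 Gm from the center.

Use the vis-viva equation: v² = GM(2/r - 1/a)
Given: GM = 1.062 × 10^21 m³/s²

Convert to SI: a = 10 Gm = 1e+10 m; r = 6.5 Gm = 6.5e+09 m.
Vis-viva: v = √(GM · (2/r − 1/a)).
2/r − 1/a = 2/6.5e+09 − 1/1e+10 = 2.07692e-10 m⁻¹.
v = √(1.062e+21 · 2.07692e-10) m/s ≈ 4.696e+05 m/s = 469.6 km/s.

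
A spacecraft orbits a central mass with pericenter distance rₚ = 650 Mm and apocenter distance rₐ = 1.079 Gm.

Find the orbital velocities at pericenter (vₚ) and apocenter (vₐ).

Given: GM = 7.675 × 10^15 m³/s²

Convert to SI: rₚ = 650 Mm = 6.5e+08 m; rₐ = 1.079 Gm = 1.079e+09 m.
Use the vis-viva equation v² = GM(2/r − 1/a) with a = (rₚ + rₐ)/2 = (6.5e+08 + 1.079e+09)/2 = 8.645e+08 m.
vₚ = √(GM · (2/rₚ − 1/a)) = √(7.675e+15 · (2/6.5e+08 − 1/8.645e+08)) m/s ≈ 3839 m/s = 3.839 km/s.
vₐ = √(GM · (2/rₐ − 1/a)) = √(7.675e+15 · (2/1.079e+09 − 1/8.645e+08)) m/s ≈ 2313 m/s = 2.313 km/s.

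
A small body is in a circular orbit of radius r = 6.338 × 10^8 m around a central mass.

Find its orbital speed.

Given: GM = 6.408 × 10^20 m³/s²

For a circular orbit, gravity supplies the centripetal force, so v = √(GM / r).
v = √(6.408e+20 / 6.338e+08) m/s ≈ 1.006e+06 m/s = 1006 km/s.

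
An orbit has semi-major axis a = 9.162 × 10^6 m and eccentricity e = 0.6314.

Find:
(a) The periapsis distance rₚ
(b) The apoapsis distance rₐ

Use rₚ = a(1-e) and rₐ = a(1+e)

(a) rₚ = a(1 − e) = 9.162e+06 · (1 − 0.6314) = 9.162e+06 · 0.3686 ≈ 3.377e+06 m = 3.377 × 10^6 m.
(b) rₐ = a(1 + e) = 9.162e+06 · (1 + 0.6314) = 9.162e+06 · 1.6314 ≈ 1.495e+07 m = 1.495 × 10^7 m.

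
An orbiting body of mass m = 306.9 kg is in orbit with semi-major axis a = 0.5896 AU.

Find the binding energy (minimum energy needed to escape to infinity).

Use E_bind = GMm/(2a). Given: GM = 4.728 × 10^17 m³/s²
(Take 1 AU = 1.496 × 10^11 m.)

Convert to SI: a = 0.5896 AU = 8.82042e+10 m.
Total orbital energy is E = −GMm/(2a); binding energy is E_bind = −E = GMm/(2a).
E_bind = 4.728e+17 · 306.9 / (2 · 8.82042e+10) J ≈ 8.225e+08 J = 822.5 MJ.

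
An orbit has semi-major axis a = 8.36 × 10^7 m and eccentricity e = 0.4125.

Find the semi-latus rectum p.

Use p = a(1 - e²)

p = a (1 − e²).
p = 8.36e+07 · (1 − (0.4125)²) = 8.36e+07 · 0.829844 ≈ 6.937e+07 m = 6.937 × 10^7 m.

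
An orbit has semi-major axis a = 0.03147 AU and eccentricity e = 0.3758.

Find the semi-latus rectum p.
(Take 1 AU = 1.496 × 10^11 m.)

Convert to SI: a = 0.03147 AU = 4.70791e+09 m.
p = a (1 − e²).
p = 4.70791e+09 · (1 − (0.3758)²) = 4.70791e+09 · 0.858774 ≈ 4.043e+09 m = 0.02703 AU.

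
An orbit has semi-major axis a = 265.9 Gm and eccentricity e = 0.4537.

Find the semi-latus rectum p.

Convert to SI: a = 265.9 Gm = 2.659e+11 m.
p = a (1 − e²).
p = 2.659e+11 · (1 − (0.4537)²) = 2.659e+11 · 0.794156 ≈ 2.112e+11 m = 211.2 Gm.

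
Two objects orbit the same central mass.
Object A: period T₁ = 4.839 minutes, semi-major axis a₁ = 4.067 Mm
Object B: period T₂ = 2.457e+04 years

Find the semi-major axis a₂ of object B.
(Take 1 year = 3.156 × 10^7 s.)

Convert to SI: T₁ = 4.839 minutes = 290.34 s; a₁ = 4.067 Mm = 4.067e+06 m; T₂ = 2.457e+04 years = 7.75429e+11 s.
Kepler's third law: (T₁/T₂)² = (a₁/a₂)³ ⇒ a₂ = a₁ · (T₂/T₁)^(2/3).
T₂/T₁ = 7.75429e+11 / 290.34 = 2.67076e+09.
a₂ = 4.067e+06 · (2.67076e+09)^(2/3) m ≈ 7.829e+12 m = 7.829 Tm.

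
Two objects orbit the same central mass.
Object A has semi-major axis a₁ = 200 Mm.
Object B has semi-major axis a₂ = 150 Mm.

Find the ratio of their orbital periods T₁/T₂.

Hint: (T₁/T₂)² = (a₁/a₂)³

Convert to SI: a₁ = 200 Mm = 2e+08 m; a₂ = 150 Mm = 1.5e+08 m.
From Kepler's third law, (T₁/T₂)² = (a₁/a₂)³, so T₁/T₂ = (a₁/a₂)^(3/2).
a₁/a₂ = 2e+08 / 1.5e+08 = 1.33333.
T₁/T₂ = (1.33333)^(3/2) ≈ 1.54.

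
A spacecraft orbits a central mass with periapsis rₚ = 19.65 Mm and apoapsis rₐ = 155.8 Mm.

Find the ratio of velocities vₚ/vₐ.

Convert to SI: rₚ = 19.65 Mm = 1.965e+07 m; rₐ = 155.8 Mm = 1.558e+08 m.
Conservation of angular momentum gives rₚvₚ = rₐvₐ, so vₚ/vₐ = rₐ/rₚ.
vₚ/vₐ = 1.558e+08 / 1.965e+07 ≈ 7.929.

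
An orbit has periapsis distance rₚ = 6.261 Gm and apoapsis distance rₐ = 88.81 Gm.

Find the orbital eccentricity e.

Convert to SI: rₚ = 6.261 Gm = 6.261e+09 m; rₐ = 88.81 Gm = 8.881e+10 m.
e = (rₐ − rₚ) / (rₐ + rₚ).
e = (8.881e+10 − 6.261e+09) / (8.881e+10 + 6.261e+09) = 8.2549e+10 / 9.5071e+10 ≈ 0.8683.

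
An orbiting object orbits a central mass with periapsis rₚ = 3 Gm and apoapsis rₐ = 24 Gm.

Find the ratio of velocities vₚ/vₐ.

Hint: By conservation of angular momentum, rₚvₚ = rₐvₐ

Convert to SI: rₚ = 3 Gm = 3e+09 m; rₐ = 24 Gm = 2.4e+10 m.
Conservation of angular momentum gives rₚvₚ = rₐvₐ, so vₚ/vₐ = rₐ/rₚ.
vₚ/vₐ = 2.4e+10 / 3e+09 ≈ 8.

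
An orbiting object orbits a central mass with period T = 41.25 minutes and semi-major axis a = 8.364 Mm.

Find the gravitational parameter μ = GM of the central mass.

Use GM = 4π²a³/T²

Convert to SI: T = 41.25 minutes = 2475 s; a = 8.364 Mm = 8.364e+06 m.
GM = 4π² · a³ / T².
GM = 4π² · (8.364e+06)³ / (2475)² m³/s² ≈ 3.771e+15 m³/s² = 3.771 × 10^15 m³/s².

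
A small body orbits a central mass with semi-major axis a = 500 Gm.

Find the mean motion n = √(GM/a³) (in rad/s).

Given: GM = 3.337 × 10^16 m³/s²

Convert to SI: a = 500 Gm = 5e+11 m.
n = √(GM / a³).
n = √(3.337e+16 / (5e+11)³) rad/s ≈ 5.167e-10 rad/s.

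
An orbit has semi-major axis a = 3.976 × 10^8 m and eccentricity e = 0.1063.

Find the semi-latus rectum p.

p = a (1 − e²).
p = 3.976e+08 · (1 − (0.1063)²) = 3.976e+08 · 0.9887 ≈ 3.931e+08 m = 3.931 × 10^8 m.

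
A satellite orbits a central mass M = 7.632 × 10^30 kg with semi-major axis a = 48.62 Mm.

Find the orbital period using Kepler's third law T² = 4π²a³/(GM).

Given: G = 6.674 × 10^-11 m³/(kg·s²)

Convert to SI: a = 48.62 Mm = 4.862e+07 m.
GM = G · M = 6.674e-11 · 7.632e+30 = 5.0936e+20 m³/s².
Kepler's third law: T = 2π √(a³ / GM).
Substituting a = 4.862e+07 m and GM = 5.0936e+20 m³/s²:
T = 2π √((4.862e+07)³ / 5.0936e+20) s
T ≈ 94.38 s = 1.573 minutes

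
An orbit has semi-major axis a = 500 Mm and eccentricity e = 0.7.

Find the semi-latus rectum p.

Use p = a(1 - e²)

Convert to SI: a = 500 Mm = 5e+08 m.
p = a (1 − e²).
p = 5e+08 · (1 − (0.7)²) = 5e+08 · 0.51 ≈ 2.55e+08 m = 255 Mm.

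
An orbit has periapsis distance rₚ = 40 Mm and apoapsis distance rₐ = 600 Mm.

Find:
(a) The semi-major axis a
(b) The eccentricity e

Convert to SI: rₚ = 40 Mm = 4e+07 m; rₐ = 600 Mm = 6e+08 m.
(a) a = (rₚ + rₐ) / 2 = (4e+07 + 6e+08) / 2 ≈ 3.2e+08 m = 320 Mm.
(b) e = (rₐ − rₚ) / (rₐ + rₚ) = (6e+08 − 4e+07) / (6e+08 + 4e+07) ≈ 0.875.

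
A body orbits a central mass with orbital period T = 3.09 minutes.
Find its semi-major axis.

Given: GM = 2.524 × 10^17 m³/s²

Convert to SI: T = 3.09 minutes = 185.4 s.
Invert Kepler's third law: a = (GM · T² / (4π²))^(1/3).
Substituting T = 185.4 s and GM = 2.524e+17 m³/s²:
a = (2.524e+17 · (185.4)² / (4π²))^(1/3) m
a ≈ 6.035e+06 m = 6.035 Mm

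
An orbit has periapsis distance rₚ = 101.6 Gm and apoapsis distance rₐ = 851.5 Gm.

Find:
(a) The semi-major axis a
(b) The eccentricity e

Convert to SI: rₚ = 101.6 Gm = 1.016e+11 m; rₐ = 851.5 Gm = 8.515e+11 m.
(a) a = (rₚ + rₐ) / 2 = (1.016e+11 + 8.515e+11) / 2 ≈ 4.766e+11 m = 476.6 Gm.
(b) e = (rₐ − rₚ) / (rₐ + rₚ) = (8.515e+11 − 1.016e+11) / (8.515e+11 + 1.016e+11) ≈ 0.7868.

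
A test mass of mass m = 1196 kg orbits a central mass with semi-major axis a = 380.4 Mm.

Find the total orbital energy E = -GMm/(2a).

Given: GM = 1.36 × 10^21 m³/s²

Convert to SI: a = 380.4 Mm = 3.804e+08 m.
E = −GMm / (2a).
E = −1.36e+21 · 1196 / (2 · 3.804e+08) J ≈ -2.138e+15 J = -2.138 PJ.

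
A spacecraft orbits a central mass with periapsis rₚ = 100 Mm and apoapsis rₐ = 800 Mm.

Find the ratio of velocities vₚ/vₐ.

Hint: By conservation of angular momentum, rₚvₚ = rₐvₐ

Convert to SI: rₚ = 100 Mm = 1e+08 m; rₐ = 800 Mm = 8e+08 m.
Conservation of angular momentum gives rₚvₚ = rₐvₐ, so vₚ/vₐ = rₐ/rₚ.
vₚ/vₐ = 8e+08 / 1e+08 ≈ 8.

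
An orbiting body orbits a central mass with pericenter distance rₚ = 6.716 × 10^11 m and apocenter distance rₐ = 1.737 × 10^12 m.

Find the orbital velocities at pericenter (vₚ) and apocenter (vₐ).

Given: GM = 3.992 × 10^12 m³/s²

Use the vis-viva equation v² = GM(2/r − 1/a) with a = (rₚ + rₐ)/2 = (6.716e+11 + 1.737e+12)/2 = 1.2043e+12 m.
vₚ = √(GM · (2/rₚ − 1/a)) = √(3.992e+12 · (2/6.716e+11 − 1/1.2043e+12)) m/s ≈ 2.928 m/s = 2.928 m/s.
vₐ = √(GM · (2/rₐ − 1/a)) = √(3.992e+12 · (2/1.737e+12 − 1/1.2043e+12)) m/s ≈ 1.132 m/s = 1.132 m/s.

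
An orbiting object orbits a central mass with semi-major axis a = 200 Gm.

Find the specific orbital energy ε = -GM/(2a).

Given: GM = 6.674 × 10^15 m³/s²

Convert to SI: a = 200 Gm = 2e+11 m.
ε = −GM / (2a).
ε = −6.674e+15 / (2 · 2e+11) J/kg ≈ -1.668e+04 J/kg = -16.68 kJ/kg.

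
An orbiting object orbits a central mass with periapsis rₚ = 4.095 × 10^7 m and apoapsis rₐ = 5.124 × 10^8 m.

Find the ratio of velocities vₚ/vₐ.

Conservation of angular momentum gives rₚvₚ = rₐvₐ, so vₚ/vₐ = rₐ/rₚ.
vₚ/vₐ = 5.124e+08 / 4.095e+07 ≈ 12.51.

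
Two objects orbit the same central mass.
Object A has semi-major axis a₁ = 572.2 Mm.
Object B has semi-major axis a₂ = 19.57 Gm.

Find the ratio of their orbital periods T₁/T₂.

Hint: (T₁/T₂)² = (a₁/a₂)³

Convert to SI: a₁ = 572.2 Mm = 5.722e+08 m; a₂ = 19.57 Gm = 1.957e+10 m.
From Kepler's third law, (T₁/T₂)² = (a₁/a₂)³, so T₁/T₂ = (a₁/a₂)^(3/2).
a₁/a₂ = 5.722e+08 / 1.957e+10 = 0.0292386.
T₁/T₂ = (0.0292386)^(3/2) ≈ 0.005.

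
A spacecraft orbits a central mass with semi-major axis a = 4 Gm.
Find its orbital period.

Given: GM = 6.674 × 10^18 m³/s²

Convert to SI: a = 4 Gm = 4e+09 m.
Kepler's third law: T = 2π √(a³ / GM).
Substituting a = 4e+09 m and GM = 6.674e+18 m³/s²:
T = 2π √((4e+09)³ / 6.674e+18) s
T ≈ 6.153e+05 s = 7.121 days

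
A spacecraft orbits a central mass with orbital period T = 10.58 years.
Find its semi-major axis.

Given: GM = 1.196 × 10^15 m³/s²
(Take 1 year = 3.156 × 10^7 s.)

Convert to SI: T = 10.58 years = 3.33905e+08 s.
Invert Kepler's third law: a = (GM · T² / (4π²))^(1/3).
Substituting T = 3.33905e+08 s and GM = 1.196e+15 m³/s²:
a = (1.196e+15 · (3.33905e+08)² / (4π²))^(1/3) m
a ≈ 1.5e+10 m = 15 Gm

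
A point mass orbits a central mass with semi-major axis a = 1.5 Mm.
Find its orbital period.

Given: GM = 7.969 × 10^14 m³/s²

Convert to SI: a = 1.5 Mm = 1.5e+06 m.
Kepler's third law: T = 2π √(a³ / GM).
Substituting a = 1.5e+06 m and GM = 7.969e+14 m³/s²:
T = 2π √((1.5e+06)³ / 7.969e+14) s
T ≈ 408.9 s = 6.815 minutes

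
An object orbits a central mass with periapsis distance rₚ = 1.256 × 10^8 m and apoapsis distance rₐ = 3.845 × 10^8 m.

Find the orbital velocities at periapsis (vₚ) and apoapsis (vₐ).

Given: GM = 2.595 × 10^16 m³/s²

Use the vis-viva equation v² = GM(2/r − 1/a) with a = (rₚ + rₐ)/2 = (1.256e+08 + 3.845e+08)/2 = 2.5505e+08 m.
vₚ = √(GM · (2/rₚ − 1/a)) = √(2.595e+16 · (2/1.256e+08 − 1/2.5505e+08)) m/s ≈ 1.765e+04 m/s = 17.65 km/s.
vₐ = √(GM · (2/rₐ − 1/a)) = √(2.595e+16 · (2/3.845e+08 − 1/2.5505e+08)) m/s ≈ 5765 m/s = 5.765 km/s.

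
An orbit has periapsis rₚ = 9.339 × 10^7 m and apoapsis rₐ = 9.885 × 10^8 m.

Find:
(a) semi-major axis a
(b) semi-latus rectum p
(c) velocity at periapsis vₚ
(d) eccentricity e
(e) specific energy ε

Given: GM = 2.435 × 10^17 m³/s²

(a) a = (rₚ + rₐ)/2 = (9.339e+07 + 9.885e+08)/2 ≈ 5.409e+08 m
(b) From a = (rₚ + rₐ)/2 = 5.40945e+08 m and e = (rₐ − rₚ)/(rₐ + rₚ) = 0.827358, p = a(1 − e²) = 5.40945e+08 · (1 − (0.827358)²) ≈ 1.707e+08 m
(c) With a = (rₚ + rₐ)/2 = 5.40945e+08 m, vₚ = √(GM (2/rₚ − 1/a)) = √(2.435e+17 · (2/9.339e+07 − 1/5.40945e+08)) m/s ≈ 6.903e+04 m/s
(d) e = (rₐ − rₚ)/(rₐ + rₚ) = (9.885e+08 − 9.339e+07)/(9.885e+08 + 9.339e+07) ≈ 0.8274
(e) With a = (rₚ + rₐ)/2 = 5.40945e+08 m, ε = −GM/(2a) = −2.435e+17/(2 · 5.40945e+08) J/kg ≈ -2.251e+08 J/kg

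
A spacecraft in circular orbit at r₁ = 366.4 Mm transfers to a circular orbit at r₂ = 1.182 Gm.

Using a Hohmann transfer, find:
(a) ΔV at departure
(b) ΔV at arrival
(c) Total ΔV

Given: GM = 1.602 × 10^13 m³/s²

Convert to SI: r₁ = 366.4 Mm = 3.664e+08 m; r₂ = 1.182 Gm = 1.182e+09 m.
Transfer semi-major axis: a_t = (r₁ + r₂)/2 = (3.664e+08 + 1.182e+09)/2 = 7.742e+08 m.
Circular speeds: v₁ = √(GM/r₁) = 209.1 m/s, v₂ = √(GM/r₂) = 116.419 m/s.
Transfer speeds (vis-viva v² = GM(2/r − 1/a_t)): v₁ᵗ = 258.366 m/s, v₂ᵗ = 80.0891 m/s.
(a) ΔV₁ = |v₁ᵗ − v₁| ≈ 49.27 m/s = 49.27 m/s.
(b) ΔV₂ = |v₂ − v₂ᵗ| ≈ 36.33 m/s = 36.33 m/s.
(c) ΔV_total = ΔV₁ + ΔV₂ ≈ 85.6 m/s = 85.6 m/s.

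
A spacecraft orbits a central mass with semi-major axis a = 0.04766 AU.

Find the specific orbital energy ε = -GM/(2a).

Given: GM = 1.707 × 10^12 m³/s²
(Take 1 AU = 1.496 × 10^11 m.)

Convert to SI: a = 0.04766 AU = 7.12994e+09 m.
ε = −GM / (2a).
ε = −1.707e+12 / (2 · 7.12994e+09) J/kg ≈ -119.7 J/kg = -119.7 J/kg.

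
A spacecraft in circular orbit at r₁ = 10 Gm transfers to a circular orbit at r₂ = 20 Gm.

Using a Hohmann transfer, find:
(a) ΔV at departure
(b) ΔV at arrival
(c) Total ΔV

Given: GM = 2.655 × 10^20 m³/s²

Convert to SI: r₁ = 10 Gm = 1e+10 m; r₂ = 20 Gm = 2e+10 m.
Transfer semi-major axis: a_t = (r₁ + r₂)/2 = (1e+10 + 2e+10)/2 = 1.5e+10 m.
Circular speeds: v₁ = √(GM/r₁) = 162942 m/s, v₂ = √(GM/r₂) = 115217 m/s.
Transfer speeds (vis-viva v² = GM(2/r − 1/a_t)): v₁ᵗ = 188149 m/s, v₂ᵗ = 94074.4 m/s.
(a) ΔV₁ = |v₁ᵗ − v₁| ≈ 2.521e+04 m/s = 25.21 km/s.
(b) ΔV₂ = |v₂ − v₂ᵗ| ≈ 2.114e+04 m/s = 21.14 km/s.
(c) ΔV_total = ΔV₁ + ΔV₂ ≈ 4.635e+04 m/s = 46.35 km/s.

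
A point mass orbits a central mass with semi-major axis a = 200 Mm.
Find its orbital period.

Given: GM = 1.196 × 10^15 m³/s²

Convert to SI: a = 200 Mm = 2e+08 m.
Kepler's third law: T = 2π √(a³ / GM).
Substituting a = 2e+08 m and GM = 1.196e+15 m³/s²:
T = 2π √((2e+08)³ / 1.196e+15) s
T ≈ 5.139e+05 s = 5.948 days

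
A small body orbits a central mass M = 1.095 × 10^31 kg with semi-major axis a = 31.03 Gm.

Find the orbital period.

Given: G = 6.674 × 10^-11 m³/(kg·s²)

Convert to SI: a = 31.03 Gm = 3.103e+10 m.
GM = G · M = 6.674e-11 · 1.095e+31 = 7.30803e+20 m³/s².
Kepler's third law: T = 2π √(a³ / GM).
Substituting a = 3.103e+10 m and GM = 7.30803e+20 m³/s²:
T = 2π √((3.103e+10)³ / 7.30803e+20) s
T ≈ 1.27e+06 s = 14.7 days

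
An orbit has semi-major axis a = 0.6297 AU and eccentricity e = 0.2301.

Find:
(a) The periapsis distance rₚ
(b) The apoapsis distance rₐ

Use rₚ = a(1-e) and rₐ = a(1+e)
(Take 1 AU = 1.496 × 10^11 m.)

Convert to SI: a = 0.6297 AU = 9.42031e+10 m.
(a) rₚ = a(1 − e) = 9.42031e+10 · (1 − 0.2301) = 9.42031e+10 · 0.7699 ≈ 7.253e+10 m = 0.4848 AU.
(b) rₐ = a(1 + e) = 9.42031e+10 · (1 + 0.2301) = 9.42031e+10 · 1.2301 ≈ 1.159e+11 m = 0.7746 AU.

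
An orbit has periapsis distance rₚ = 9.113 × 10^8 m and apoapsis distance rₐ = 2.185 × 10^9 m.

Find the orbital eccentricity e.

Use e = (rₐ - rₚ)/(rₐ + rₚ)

e = (rₐ − rₚ) / (rₐ + rₚ).
e = (2.185e+09 − 9.113e+08) / (2.185e+09 + 9.113e+08) = 1.2737e+09 / 3.0963e+09 ≈ 0.4114.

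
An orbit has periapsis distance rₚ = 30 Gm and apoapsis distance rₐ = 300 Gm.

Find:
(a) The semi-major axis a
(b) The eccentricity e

Convert to SI: rₚ = 30 Gm = 3e+10 m; rₐ = 300 Gm = 3e+11 m.
(a) a = (rₚ + rₐ) / 2 = (3e+10 + 3e+11) / 2 ≈ 1.65e+11 m = 165 Gm.
(b) e = (rₐ − rₚ) / (rₐ + rₚ) = (3e+11 − 3e+10) / (3e+11 + 3e+10) ≈ 0.8182.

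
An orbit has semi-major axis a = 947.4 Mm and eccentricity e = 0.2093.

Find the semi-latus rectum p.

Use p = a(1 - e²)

Convert to SI: a = 947.4 Mm = 9.474e+08 m.
p = a (1 − e²).
p = 9.474e+08 · (1 − (0.2093)²) = 9.474e+08 · 0.956194 ≈ 9.059e+08 m = 905.9 Mm.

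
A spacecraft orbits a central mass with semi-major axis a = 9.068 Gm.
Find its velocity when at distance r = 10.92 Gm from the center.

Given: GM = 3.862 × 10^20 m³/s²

Convert to SI: a = 9.068 Gm = 9.068e+09 m; r = 10.92 Gm = 1.092e+10 m.
Vis-viva: v = √(GM · (2/r − 1/a)).
2/r − 1/a = 2/1.092e+10 − 1/9.068e+09 = 7.28723e-11 m⁻¹.
v = √(3.862e+20 · 7.28723e-11) m/s ≈ 1.678e+05 m/s = 167.8 km/s.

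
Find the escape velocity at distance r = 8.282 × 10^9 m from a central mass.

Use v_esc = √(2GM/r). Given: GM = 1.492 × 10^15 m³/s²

Escape velocity comes from setting total energy to zero: ½v² − GM/r = 0 ⇒ v_esc = √(2GM / r).
v_esc = √(2 · 1.492e+15 / 8.282e+09) m/s ≈ 600.2 m/s = 600.2 m/s.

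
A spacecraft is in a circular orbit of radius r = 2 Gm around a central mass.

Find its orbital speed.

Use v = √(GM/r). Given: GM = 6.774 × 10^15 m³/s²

Convert to SI: r = 2 Gm = 2e+09 m.
For a circular orbit, gravity supplies the centripetal force, so v = √(GM / r).
v = √(6.774e+15 / 2e+09) m/s ≈ 1840 m/s = 1.84 km/s.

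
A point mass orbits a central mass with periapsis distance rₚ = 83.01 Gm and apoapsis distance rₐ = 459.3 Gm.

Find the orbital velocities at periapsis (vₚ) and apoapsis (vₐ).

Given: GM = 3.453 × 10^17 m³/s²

Convert to SI: rₚ = 83.01 Gm = 8.301e+10 m; rₐ = 459.3 Gm = 4.593e+11 m.
Use the vis-viva equation v² = GM(2/r − 1/a) with a = (rₚ + rₐ)/2 = (8.301e+10 + 4.593e+11)/2 = 2.71155e+11 m.
vₚ = √(GM · (2/rₚ − 1/a)) = √(3.453e+17 · (2/8.301e+10 − 1/2.71155e+11)) m/s ≈ 2654 m/s = 2.654 km/s.
vₐ = √(GM · (2/rₐ − 1/a)) = √(3.453e+17 · (2/4.593e+11 − 1/2.71155e+11)) m/s ≈ 479.7 m/s = 479.7 m/s.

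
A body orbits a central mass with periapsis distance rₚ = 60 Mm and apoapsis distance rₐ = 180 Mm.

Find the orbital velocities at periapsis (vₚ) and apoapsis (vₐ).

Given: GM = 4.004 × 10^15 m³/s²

Convert to SI: rₚ = 60 Mm = 6e+07 m; rₐ = 180 Mm = 1.8e+08 m.
Use the vis-viva equation v² = GM(2/r − 1/a) with a = (rₚ + rₐ)/2 = (6e+07 + 1.8e+08)/2 = 1.2e+08 m.
vₚ = √(GM · (2/rₚ − 1/a)) = √(4.004e+15 · (2/6e+07 − 1/1.2e+08)) m/s ≈ 1e+04 m/s = 10 km/s.
vₐ = √(GM · (2/rₐ − 1/a)) = √(4.004e+15 · (2/1.8e+08 − 1/1.2e+08)) m/s ≈ 3335 m/s = 3.335 km/s.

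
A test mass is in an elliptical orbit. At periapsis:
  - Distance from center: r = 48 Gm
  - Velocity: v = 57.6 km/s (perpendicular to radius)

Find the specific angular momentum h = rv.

Convert to SI: r = 48 Gm = 4.8e+10 m; v = 57.6 km/s = 57600 m/s.
With v perpendicular to r, h = r · v.
h = 4.8e+10 · 57600 m²/s ≈ 2.765e+15 m²/s.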